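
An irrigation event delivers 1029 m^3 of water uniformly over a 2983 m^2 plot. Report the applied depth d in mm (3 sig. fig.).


Approach: apply depth from volume over area, d = (V/A)*1000.
d = (1029 / 2983) * 1000 = 345 mm
Therefore the applied depth d = 345 mm.


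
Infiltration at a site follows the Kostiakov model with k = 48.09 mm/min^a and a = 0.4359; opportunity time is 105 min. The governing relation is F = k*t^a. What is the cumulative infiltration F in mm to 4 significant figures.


F = 48.09 * 105^0.4359 = 365.7 mm
Therefore the cumulative infiltration F = 365.7 mm.


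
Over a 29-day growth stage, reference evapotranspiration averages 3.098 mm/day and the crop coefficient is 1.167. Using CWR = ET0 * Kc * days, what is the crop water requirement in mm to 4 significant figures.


CWR = 3.098 * 1.167 * 29 = 104.8 mm
Therefore the crop water requirement = 104.8 mm.


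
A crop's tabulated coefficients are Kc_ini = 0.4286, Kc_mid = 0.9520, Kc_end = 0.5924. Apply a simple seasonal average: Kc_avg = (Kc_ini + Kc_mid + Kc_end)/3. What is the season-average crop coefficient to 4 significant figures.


Kc_avg = (0.4286 + 0.9520 + 0.5924)/3 = 0.6577
Therefore the season-average crop coefficient = 0.6577.


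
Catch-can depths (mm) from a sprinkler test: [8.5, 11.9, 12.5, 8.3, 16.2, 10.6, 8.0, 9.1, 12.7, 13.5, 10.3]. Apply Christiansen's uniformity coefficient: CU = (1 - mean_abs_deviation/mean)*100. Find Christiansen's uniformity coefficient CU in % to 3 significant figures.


mean = 11.055 mm
mean |d_i - mean| = 2.0959 mm
CU = (1 - 2.0959/11.055)*100 = 81.0 %
Therefore Christiansen's uniformity coefficient CU = 81.0 %.


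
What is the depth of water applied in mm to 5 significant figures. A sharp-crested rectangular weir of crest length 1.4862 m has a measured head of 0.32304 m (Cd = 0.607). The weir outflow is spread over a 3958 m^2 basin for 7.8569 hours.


Approach: apply the rectangular weir equation with a volume-to-depth conversion, Q = (2/3)*Cd*L*sqrt(2g)*H^1.5; d = Q*t/A * 1000.
Step 1 — weir discharge:
  Q = (2/3)*0.607*1.4862*sqrt(2*9.81)*0.32304^1.5 = 0.4891124 m^3/s
Step 2 — volume: V = 0.4891124 * 7.8569*3600 = 13834.47 m^3
Step 3 — depth: d = V/A * 1000 = 13834.47/3958 * 1000 = 3495.3 mm
Therefore the depth of water applied = 3495.3 mm.


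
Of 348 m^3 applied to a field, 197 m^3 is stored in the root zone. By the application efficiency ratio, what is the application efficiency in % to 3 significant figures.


Approach: apply the application efficiency ratio, Ea = (stored/applied)*100.
Ea = (197/348)*100 = 56.6 %
Therefore the application efficiency = 56.6 %.


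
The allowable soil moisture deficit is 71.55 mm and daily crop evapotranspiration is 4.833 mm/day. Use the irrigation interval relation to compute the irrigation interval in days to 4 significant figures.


Approach: apply the irrigation interval relation, interval = SMD / ETc.
interval = 71.55 / 4.833 = 14.80 days
Therefore the irrigation interval = 14.80 days.


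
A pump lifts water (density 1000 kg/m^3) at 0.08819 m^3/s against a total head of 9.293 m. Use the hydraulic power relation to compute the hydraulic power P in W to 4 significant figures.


Approach: apply the hydraulic power relation, P = rho*g*Q*H.
P = 1000 * 9.81 * 0.08819 * 9.293 = 8040 W
Therefore the hydraulic power P = 8040 W.


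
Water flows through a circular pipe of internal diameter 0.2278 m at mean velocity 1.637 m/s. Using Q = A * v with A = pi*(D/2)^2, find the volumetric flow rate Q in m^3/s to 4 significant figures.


A = pi*(0.2278/2)^2 = 0.0407565 m^2
Q = 0.0407565 * 1.637 = 0.06672 m^3/s
Therefore the volumetric flow rate Q = 0.06672 m^3/s.


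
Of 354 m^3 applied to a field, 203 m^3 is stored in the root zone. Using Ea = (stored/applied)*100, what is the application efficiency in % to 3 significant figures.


Ea = (203/354)*100 = 57.3 %
Therefore the application efficiency = 57.3 %.


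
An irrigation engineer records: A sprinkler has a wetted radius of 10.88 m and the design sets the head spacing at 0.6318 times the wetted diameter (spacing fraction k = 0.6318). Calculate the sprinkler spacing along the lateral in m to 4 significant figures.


Approach: apply the sprinkler spacing rule (spacing as a fraction of wetted diameter), S = k*(2*R).
S = 0.6318 * (2 * 10.88) = 13.75 m
Therefore the sprinkler spacing along the lateral = 13.75 m.


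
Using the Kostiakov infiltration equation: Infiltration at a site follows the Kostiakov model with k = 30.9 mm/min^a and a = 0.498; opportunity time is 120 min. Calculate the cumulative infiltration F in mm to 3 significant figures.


Approach: apply the Kostiakov infiltration equation, F = k*t^a.
F = 30.9 * 120^0.498 = 335 mm
Therefore the cumulative infiltration F = 335 mm.


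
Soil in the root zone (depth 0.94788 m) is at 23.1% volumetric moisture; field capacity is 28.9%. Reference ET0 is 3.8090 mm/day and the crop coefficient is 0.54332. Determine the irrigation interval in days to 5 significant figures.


Approach: apply soil-water budget scheduling, SMD = (FC-theta)/100*depth*1000; ETc = ET0*Kc; interval = SMD/ETc.
Step 1 — soil moisture deficit:
  SMD = (28.9 - 23.1)/100 * 0.94788 * 1000 = 54.97704 mm
Step 2 — daily crop ET (ETc = ET0*Kc):
  ETc = 3.8090 * 0.54332 = 2.069506 mm/day
Step 3 — irrigation interval (SMD/ETc):
  interval = 54.97704 / 2.069506 = 26.565 days
Therefore the irrigation interval = 26.565 days.


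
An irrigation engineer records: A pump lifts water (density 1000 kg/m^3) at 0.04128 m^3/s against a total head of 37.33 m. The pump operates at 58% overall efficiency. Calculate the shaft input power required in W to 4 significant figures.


Approach: apply hydraulic power then efficiency conversion, P = rho*g*Q*H; P_in = P/eta.
Step 1 — hydraulic power (P = rho*g*Q*H):
  P = 1000 * 9.81 * 0.04128 * 37.33 = 15117.0 W
Step 2 — input power: P_in = P/eta = 15117.0 / 0.58 = 26060 W
Therefore the shaft input power required = 26060 W.


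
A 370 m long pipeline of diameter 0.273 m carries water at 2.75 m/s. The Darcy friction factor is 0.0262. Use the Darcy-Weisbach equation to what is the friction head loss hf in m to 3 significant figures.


Approach: apply the Darcy-Weisbach equation, hf = f*(L/D)*(v^2/(2g)).
hf = 0.0262 * (370/0.273) * (2.75^2 / (2*9.81))
hf = 13.7 m
Therefore the friction head loss hf = 13.7 m.


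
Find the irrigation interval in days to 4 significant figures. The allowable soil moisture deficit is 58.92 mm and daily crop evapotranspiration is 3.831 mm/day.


Approach: apply the irrigation interval relation, interval = SMD / ETc.
interval = 58.92 / 3.831 = 15.38 days
Therefore the irrigation interval = 15.38 days.


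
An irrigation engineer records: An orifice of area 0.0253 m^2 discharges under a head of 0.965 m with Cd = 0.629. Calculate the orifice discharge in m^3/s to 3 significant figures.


Approach: apply the orifice equation, Q = Cd*A*sqrt(2*g*h).
Q = 0.629 * 0.0253 * sqrt(2*9.81*0.965) = 0.0692 m^3/s
Therefore the orifice discharge = 0.0692 m^3/s.


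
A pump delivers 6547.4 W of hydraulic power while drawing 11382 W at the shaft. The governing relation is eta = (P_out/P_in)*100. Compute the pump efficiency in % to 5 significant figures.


eta = (6547.4 / 11382) * 100 = 57.524 %
Therefore the pump efficiency = 57.524 %.


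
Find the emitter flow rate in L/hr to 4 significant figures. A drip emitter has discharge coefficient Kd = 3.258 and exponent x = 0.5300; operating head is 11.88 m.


Approach: apply the emitter characteristic equation, q = Kd * h^x.
q = 3.258 * 11.88^0.5300 = 12.09 L/hr
Therefore the emitter flow rate = 12.09 L/hr.


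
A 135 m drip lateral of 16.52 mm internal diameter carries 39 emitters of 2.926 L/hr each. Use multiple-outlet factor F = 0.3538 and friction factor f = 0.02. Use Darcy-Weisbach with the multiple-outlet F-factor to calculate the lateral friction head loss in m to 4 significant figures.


Approach: apply Darcy-Weisbach with the multiple-outlet F-factor, Q = n*q/(3600*1000) m^3/s; v = Q/A; hf = F*f*(L/D)*(v^2/(2g)).
Q = 39*2.926/(3600*1000) = 3.16983e-05 m^3/s
A = pi*(16.52e-3/2)^2 = 2.14343e-04 m^2, so v = Q/A = 0.147886 m/s
hf = 0.3538*0.02*(135/0.01652)*(0.147886^2/(2*9.81)) = 0.06446 m
Therefore the lateral friction head loss = 0.06446 m.


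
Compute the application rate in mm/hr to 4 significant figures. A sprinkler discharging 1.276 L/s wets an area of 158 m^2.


Approach: apply the application rate relation, rate = (Q/A)*3600.
rate = (1.276 / 158) * 3600 = 29.07 mm/hr
Therefore the application rate = 29.07 mm/hr.


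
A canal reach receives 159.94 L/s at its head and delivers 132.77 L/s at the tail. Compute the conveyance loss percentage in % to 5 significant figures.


Approach: apply the conveyance loss ratio, loss% = ((Q_head - Q_tail)/Q_head)*100.
loss = ((159.94 - 132.77)/159.94)*100 = 16.988 %
Therefore the conveyance loss percentage = 16.988 %.


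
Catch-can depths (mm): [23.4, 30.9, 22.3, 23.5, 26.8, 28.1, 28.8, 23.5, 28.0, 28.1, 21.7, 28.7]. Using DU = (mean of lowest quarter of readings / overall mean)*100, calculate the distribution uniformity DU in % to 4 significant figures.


sorted lowest 3 of 12: [21.7, 22.3, 23.4] -> mean = 22.4667 mm
overall mean = 26.1500 mm
DU = (22.4667/26.1500)*100 = 85.91 %
Therefore the distribution uniformity DU = 85.91 %.


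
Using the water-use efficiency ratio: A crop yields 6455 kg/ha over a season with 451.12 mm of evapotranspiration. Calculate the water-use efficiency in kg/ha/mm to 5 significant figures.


Approach: apply the water-use efficiency ratio, WUE = yield/ET.
WUE = 6455 / 451.12 = 14.309 kg/ha/mm
Therefore the water-use efficiency = 14.309 kg/ha/mm.


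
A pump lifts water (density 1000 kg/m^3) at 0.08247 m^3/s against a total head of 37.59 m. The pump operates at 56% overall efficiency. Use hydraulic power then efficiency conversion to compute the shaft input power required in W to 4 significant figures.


Approach: apply hydraulic power then efficiency conversion, P = rho*g*Q*H; P_in = P/eta.
Step 1 — hydraulic power (P = rho*g*Q*H):
  P = 1000 * 9.81 * 0.08247 * 37.59 = 30411.5 W
Step 2 — input power: P_in = P/eta = 30411.5 / 0.56 = 54310 W
Therefore the shaft input power required = 54310 W.


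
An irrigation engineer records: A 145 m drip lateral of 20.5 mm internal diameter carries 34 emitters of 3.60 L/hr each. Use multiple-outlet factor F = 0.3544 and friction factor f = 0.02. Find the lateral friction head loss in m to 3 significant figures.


Approach: apply Darcy-Weisbach with the multiple-outlet F-factor, Q = n*q/(3600*1000) m^3/s; v = Q/A; hf = F*f*(L/D)*(v^2/(2g)).
Q = 34*3.60/(3600*1000) = 3.4000e-05 m^3/s
A = pi*(20.5e-3/2)^2 = 3.3006e-04 m^2, so v = Q/A = 0.10301 m/s
hf = 0.3544*0.02*(145/0.0205)*(0.10301^2/(2*9.81)) = 0.0271 m
Therefore the lateral friction head loss = 0.0271 m.


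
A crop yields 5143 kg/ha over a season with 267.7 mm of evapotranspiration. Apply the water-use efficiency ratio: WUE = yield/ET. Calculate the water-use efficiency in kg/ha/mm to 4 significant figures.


WUE = 5143 / 267.7 = 19.21 kg/ha/mm
Therefore the water-use efficiency = 19.21 kg/ha/mm.


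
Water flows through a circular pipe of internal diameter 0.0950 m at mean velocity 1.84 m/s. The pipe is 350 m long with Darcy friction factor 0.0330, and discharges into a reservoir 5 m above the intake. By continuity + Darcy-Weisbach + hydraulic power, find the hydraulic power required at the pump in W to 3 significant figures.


Approach: apply continuity + Darcy-Weisbach + hydraulic power, Q = A*v; hf = f*(L/D)*(v^2/(2g)); H = static + hf; P = rho*g*Q*H.
Step 1 — flow rate (continuity, Q = A*v):
  A = pi*(0.0950/2)^2 = 0.0070882 m^2
  Q = 0.0070882 * 1.84 = 0.013042 m^3/s
Step 2 — friction head loss (Darcy-Weisbach):
  hf = 0.0330 * (350/0.0950) * (1.84^2 / (2*9.81))
  hf = 20.979 m
Step 3 — total head: H = 5 + 20.979 = 25.979 m
Step 4 — hydraulic power (P = rho*g*Q*H):
  P = 1000 * 9.81 * 0.013042 * 25.979 = 3320 W
Therefore the hydraulic power required at the pump = 3320 W.


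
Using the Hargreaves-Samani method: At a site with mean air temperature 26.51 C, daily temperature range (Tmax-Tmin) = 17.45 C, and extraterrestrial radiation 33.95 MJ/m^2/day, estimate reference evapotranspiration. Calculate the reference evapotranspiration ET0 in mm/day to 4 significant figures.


Approach: apply the Hargreaves-Samani method, ET0 = 0.0023*(Tmean+17.8)*sqrt(Tmax-Tmin)*0.408*Ra.
ET0 = 0.0023*(26.51+17.8)*sqrt(17.45)*0.408*33.95 = 5.897 mm/day
Therefore the reference evapotranspiration ET0 = 5.897 mm/day.


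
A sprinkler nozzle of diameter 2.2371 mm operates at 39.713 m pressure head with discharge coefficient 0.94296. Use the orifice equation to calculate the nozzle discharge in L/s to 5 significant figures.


Approach: apply the orifice equation, Q = Cd*A*sqrt(2*g*h), A = pi*(d/2)^2.
A = pi*(2.2371e-3/2)^2 = 3.930617e-06 m^2
Q = 0.94296 * 3.930617e-06 * sqrt(2*9.81*39.713) * 1000 = 0.10346 L/s
Therefore the nozzle discharge = 0.10346 L/s.


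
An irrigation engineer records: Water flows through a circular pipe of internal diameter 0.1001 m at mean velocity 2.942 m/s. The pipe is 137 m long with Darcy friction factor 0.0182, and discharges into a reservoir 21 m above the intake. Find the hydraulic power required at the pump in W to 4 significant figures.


Approach: apply continuity + Darcy-Weisbach + hydraulic power, Q = A*v; hf = f*(L/D)*(v^2/(2g)); H = static + hf; P = rho*g*Q*H.
Step 1 — flow rate (continuity, Q = A*v):
  A = pi*(0.1001/2)^2 = 0.00786970 m^2
  Q = 0.00786970 * 2.942 = 0.0231526 m^3/s
Step 2 — friction head loss (Darcy-Weisbach):
  hf = 0.0182 * (137/0.1001) * (2.942^2 / (2*9.81))
  hf = 10.9886 m
Step 3 — total head: H = 21 + 10.9886 = 31.9886 m
Step 4 — hydraulic power (P = rho*g*Q*H):
  P = 1000 * 9.81 * 0.0231526 * 31.9886 = 7266 W
Therefore the hydraulic power required at the pump = 7266 W.


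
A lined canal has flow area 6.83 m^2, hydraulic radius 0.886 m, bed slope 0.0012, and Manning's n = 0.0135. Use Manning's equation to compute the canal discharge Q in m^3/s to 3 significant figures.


Approach: apply Manning's equation, Q = (1/n)*A*R^(2/3)*S^(1/2).
Q = (1/0.0135) * 6.83 * 0.886^(2/3) * 0.0012^(1/2) = 16.2 m^3/s
Therefore the canal discharge Q = 16.2 m^3/s.


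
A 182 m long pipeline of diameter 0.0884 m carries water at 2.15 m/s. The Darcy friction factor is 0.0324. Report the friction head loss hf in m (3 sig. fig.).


Approach: apply the Darcy-Weisbach equation, hf = f*(L/D)*(v^2/(2g)).
hf = 0.0324 * (182/0.0884) * (2.15^2 / (2*9.81))
hf = 15.7 m
Therefore the friction head loss hf = 15.7 m.


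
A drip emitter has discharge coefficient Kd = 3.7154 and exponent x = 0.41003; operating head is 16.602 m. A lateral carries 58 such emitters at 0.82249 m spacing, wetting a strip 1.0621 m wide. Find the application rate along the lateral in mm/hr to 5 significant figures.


Approach: apply the emitter equation with a lateral mass balance, q = Kd*h^x; Q = n*q; rate = Q/(n*spacing*width).
Step 1 — single emitter flow (q = Kd*h^x):
  q = 3.7154 * 16.602^0.41003 = 11.75731 L/hr
Step 2 — total lateral flow: Q = 58 * 11.75731 = 681.9239 L/hr
Step 3 — wetted area: A = 58 * 0.82249 * 1.0621 = 50.66686 m^2
Step 4 — application rate: Q/A = 681.9239/50.66686 = 13.459 mm/hr
Therefore the application rate along the lateral = 13.459 mm/hr.


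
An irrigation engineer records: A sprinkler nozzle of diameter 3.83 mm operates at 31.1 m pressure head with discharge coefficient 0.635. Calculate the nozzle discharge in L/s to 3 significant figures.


Approach: apply the orifice equation, Q = Cd*A*sqrt(2*g*h), A = pi*(d/2)^2.
A = pi*(3.83e-3/2)^2 = 1.1521e-05 m^2
Q = 0.635 * 1.1521e-05 * sqrt(2*9.81*31.1) * 1000 = 0.181 L/s
Therefore the nozzle discharge = 0.181 L/s.


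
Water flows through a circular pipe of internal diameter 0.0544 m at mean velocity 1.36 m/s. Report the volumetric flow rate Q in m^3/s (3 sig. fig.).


Approach: apply the continuity equation for pipe flow, Q = A * v with A = pi*(D/2)^2.
A = pi*(0.0544/2)^2 = 0.0023243 m^2
Q = 0.0023243 * 1.36 = 0.00316 m^3/s
Therefore the volumetric flow rate Q = 0.00316 m^3/s.


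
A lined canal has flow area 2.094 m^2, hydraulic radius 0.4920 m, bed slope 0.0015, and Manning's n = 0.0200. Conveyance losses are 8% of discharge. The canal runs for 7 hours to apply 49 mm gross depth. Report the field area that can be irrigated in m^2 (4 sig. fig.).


Approach: apply Manning's equation with a conveyance and depth budget, Q = (1/n)*A*R^(2/3)*S^(1/2); Q_field = Q*(1-loss); Area = Q_field*t/(d/1000).
Step 1 — canal discharge (Manning's equation):
  Q = (1/0.0200) * 2.094 * 0.4920^(2/3) * 0.0015^(1/2) = 2.52718 m^3/s
Step 2 — delivered flow: Q_field = 2.52718*(1 - 8/100) = 2.32500 m^3/s
Step 3 — volume delivered: V = 2.32500 * 7*3600 = 58590.1 m^3
Step 4 — area served: A = V / (depth/1000) = 58590.1 / 0.049 = 1196000 m^2
Therefore the field area that can be irrigated = 1196000 m^2.


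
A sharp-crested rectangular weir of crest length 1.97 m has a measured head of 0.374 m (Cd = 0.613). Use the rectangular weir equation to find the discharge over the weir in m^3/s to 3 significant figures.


Approach: apply the rectangular weir equation, Q = (2/3)*Cd*L*sqrt(2g)*H^1.5.
Q = (2/3)*0.613*1.97*sqrt(2*9.81)*0.374^1.5 = 0.816 m^3/s
Therefore the discharge over the weir = 0.816 m^3/s.


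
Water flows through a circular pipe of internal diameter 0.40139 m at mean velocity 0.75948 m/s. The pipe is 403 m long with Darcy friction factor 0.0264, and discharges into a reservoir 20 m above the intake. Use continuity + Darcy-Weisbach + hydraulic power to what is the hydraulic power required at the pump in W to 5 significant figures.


Approach: apply continuity + Darcy-Weisbach + hydraulic power, Q = A*v; hf = f*(L/D)*(v^2/(2g)); H = static + hf; P = rho*g*Q*H.
Step 1 — flow rate (continuity, Q = A*v):
  A = pi*(0.40139/2)^2 = 0.1265386 m^2
  Q = 0.1265386 * 0.75948 = 0.09610353 m^3/s
Step 2 — friction head loss (Darcy-Weisbach):
  hf = 0.0264 * (403/0.40139) * (0.75948^2 / (2*9.81))
  hf = 0.7792487 m
Step 3 — total head: H = 20 + 0.7792487 = 20.77925 m
Step 4 — hydraulic power (P = rho*g*Q*H):
  P = 1000 * 9.81 * 0.09610353 * 20.77925 = 19590 W
Therefore the hydraulic power required at the pump = 19590 W.


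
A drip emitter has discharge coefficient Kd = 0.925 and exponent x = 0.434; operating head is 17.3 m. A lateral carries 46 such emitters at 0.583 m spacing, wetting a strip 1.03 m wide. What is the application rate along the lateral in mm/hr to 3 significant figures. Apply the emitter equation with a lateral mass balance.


Approach: apply the emitter equation with a lateral mass balance, q = Kd*h^x; Q = n*q; rate = Q/(n*spacing*width).
Step 1 — single emitter flow (q = Kd*h^x):
  q = 0.925 * 17.3^0.434 = 3.1875 L/hr
Step 2 — total lateral flow: Q = 46 * 3.1875 = 146.63 L/hr
Step 3 — wetted area: A = 46 * 0.583 * 1.03 = 27.623 m^2
Step 4 — application rate: Q/A = 146.63/27.623 = 5.31 mm/hr
Therefore the application rate along the lateral = 5.31 mm/hr.


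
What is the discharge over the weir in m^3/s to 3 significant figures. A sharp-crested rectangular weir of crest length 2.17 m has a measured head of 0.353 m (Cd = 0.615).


Approach: apply the rectangular weir equation, Q = (2/3)*Cd*L*sqrt(2g)*H^1.5.
Q = (2/3)*0.615*2.17*sqrt(2*9.81)*0.353^1.5 = 0.827 m^3/s
Therefore the discharge over the weir = 0.827 m^3/s.


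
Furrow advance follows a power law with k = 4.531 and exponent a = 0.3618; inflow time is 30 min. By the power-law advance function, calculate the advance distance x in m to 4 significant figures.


Approach: apply the power-law advance function, x = k*t^a.
x = 4.531 * 30^0.3618 = 15.51 m
Therefore the advance distance x = 15.51 m.


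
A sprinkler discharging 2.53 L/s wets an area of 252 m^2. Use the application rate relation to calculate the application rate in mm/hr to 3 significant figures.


Approach: apply the application rate relation, rate = (Q/A)*3600.
rate = (2.53 / 252) * 3600 = 36.1 mm/hr
Therefore the application rate = 36.1 mm/hr.


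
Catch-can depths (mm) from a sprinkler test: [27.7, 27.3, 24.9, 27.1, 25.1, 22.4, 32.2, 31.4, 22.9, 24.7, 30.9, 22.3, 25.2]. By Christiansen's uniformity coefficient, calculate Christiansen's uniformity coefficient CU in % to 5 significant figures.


Approach: apply Christiansen's uniformity coefficient, CU = (1 - mean_abs_deviation/mean)*100.
mean = 26.46923 mm
mean |d_i - mean| = 2.736095 mm
CU = (1 - 2.736095/26.46923)*100 = 89.663 %
Therefore Christiansen's uniformity coefficient CU = 89.663 %.


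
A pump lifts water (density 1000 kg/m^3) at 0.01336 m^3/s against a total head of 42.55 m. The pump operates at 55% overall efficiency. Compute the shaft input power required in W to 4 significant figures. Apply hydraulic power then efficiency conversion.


Approach: apply hydraulic power then efficiency conversion, P = rho*g*Q*H; P_in = P/eta.
Step 1 — hydraulic power (P = rho*g*Q*H):
  P = 1000 * 9.81 * 0.01336 * 42.55 = 5576.67 W
Step 2 — input power: P_in = P/eta = 5576.67 / 0.55 = 10140 W
Therefore the shaft input power required = 10140 W.


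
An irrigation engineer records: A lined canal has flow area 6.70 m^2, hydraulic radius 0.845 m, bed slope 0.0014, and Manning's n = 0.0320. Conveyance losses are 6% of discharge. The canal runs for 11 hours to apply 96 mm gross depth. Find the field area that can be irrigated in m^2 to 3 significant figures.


Approach: apply Manning's equation with a conveyance and depth budget, Q = (1/n)*A*R^(2/3)*S^(1/2); Q_field = Q*(1-loss); Area = Q_field*t/(d/1000).
Step 1 — canal discharge (Manning's equation):
  Q = (1/0.0320) * 6.70 * 0.845^(2/3) * 0.0014^(1/2) = 7.0021 m^3/s
Step 2 — delivered flow: Q_field = 7.0021*(1 - 6/100) = 6.5819 m^3/s
Step 3 — volume delivered: V = 6.5819 * 11*3600 = 260650 m^3
Step 4 — area served: A = V / (depth/1000) = 260650 / 0.096 = 2720000 m^2
Therefore the field area that can be irrigated = 2720000 m^2.


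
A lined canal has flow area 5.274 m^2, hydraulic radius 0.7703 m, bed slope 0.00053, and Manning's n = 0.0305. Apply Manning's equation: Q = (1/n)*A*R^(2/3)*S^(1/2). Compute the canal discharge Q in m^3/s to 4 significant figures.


Q = (1/0.0305) * 5.274 * 0.7703^(2/3) * 0.00053^(1/2) = 3.345 m^3/s
Therefore the canal discharge Q = 3.345 m^3/s.


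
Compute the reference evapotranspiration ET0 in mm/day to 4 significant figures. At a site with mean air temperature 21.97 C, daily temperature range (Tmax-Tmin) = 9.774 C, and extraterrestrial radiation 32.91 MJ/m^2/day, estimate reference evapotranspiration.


Approach: apply the Hargreaves-Samani method, ET0 = 0.0023*(Tmean+17.8)*sqrt(Tmax-Tmin)*0.408*Ra.
ET0 = 0.0023*(21.97+17.8)*sqrt(9.774)*0.408*32.91 = 3.840 mm/day
Therefore the reference evapotranspiration ET0 = 3.840 mm/day.


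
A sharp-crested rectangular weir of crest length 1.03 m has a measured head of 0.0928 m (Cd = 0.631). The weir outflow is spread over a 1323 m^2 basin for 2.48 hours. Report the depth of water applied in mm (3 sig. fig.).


Approach: apply the rectangular weir equation with a volume-to-depth conversion, Q = (2/3)*Cd*L*sqrt(2g)*H^1.5; d = Q*t/A * 1000.
Step 1 — weir discharge:
  Q = (2/3)*0.631*1.03*sqrt(2*9.81)*0.0928^1.5 = 0.054256 m^3/s
Step 2 — volume: V = 0.054256 * 2.48*3600 = 484.40 m^3
Step 3 — depth: d = V/A * 1000 = 484.40/1323 * 1000 = 366 mm
Therefore the depth of water applied = 366 mm.


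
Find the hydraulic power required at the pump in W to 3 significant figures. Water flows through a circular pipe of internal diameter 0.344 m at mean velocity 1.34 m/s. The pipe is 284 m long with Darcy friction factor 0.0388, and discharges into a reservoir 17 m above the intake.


Approach: apply continuity + Darcy-Weisbach + hydraulic power, Q = A*v; hf = f*(L/D)*(v^2/(2g)); H = static + hf; P = rho*g*Q*H.
Step 1 — flow rate (continuity, Q = A*v):
  A = pi*(0.344/2)^2 = 0.092941 m^2
  Q = 0.092941 * 1.34 = 0.12454 m^3/s
Step 2 — friction head loss (Darcy-Weisbach):
  hf = 0.0388 * (284/0.344) * (1.34^2 / (2*9.81))
  hf = 2.9316 m
Step 3 — total head: H = 17 + 2.9316 = 19.932 m
Step 4 — hydraulic power (P = rho*g*Q*H):
  P = 1000 * 9.81 * 0.12454 * 19.932 = 24400 W
Therefore the hydraulic power required at the pump = 24400 W.


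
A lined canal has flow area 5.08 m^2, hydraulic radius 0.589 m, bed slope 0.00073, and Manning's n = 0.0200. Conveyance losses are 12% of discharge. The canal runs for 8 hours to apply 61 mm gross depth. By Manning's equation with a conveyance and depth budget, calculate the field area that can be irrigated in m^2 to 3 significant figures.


Approach: apply Manning's equation with a conveyance and depth budget, Q = (1/n)*A*R^(2/3)*S^(1/2); Q_field = Q*(1-loss); Area = Q_field*t/(d/1000).
Step 1 — canal discharge (Manning's equation):
  Q = (1/0.0200) * 5.08 * 0.589^(2/3) * 0.00073^(1/2) = 4.8221 m^3/s
Step 2 — delivered flow: Q_field = 4.8221*(1 - 12/100) = 4.2435 m^3/s
Step 3 — volume delivered: V = 4.2435 * 8*3600 = 122210 m^3
Step 4 — area served: A = V / (depth/1000) = 122210 / 0.061 = 2000000 m^2
Therefore the field area that can be irrigated = 2000000 m^2.


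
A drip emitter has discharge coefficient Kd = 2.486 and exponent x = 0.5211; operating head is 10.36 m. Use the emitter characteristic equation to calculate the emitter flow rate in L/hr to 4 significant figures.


Approach: apply the emitter characteristic equation, q = Kd * h^x.
q = 2.486 * 10.36^0.5211 = 8.406 L/hr
Therefore the emitter flow rate = 8.406 L/hr.


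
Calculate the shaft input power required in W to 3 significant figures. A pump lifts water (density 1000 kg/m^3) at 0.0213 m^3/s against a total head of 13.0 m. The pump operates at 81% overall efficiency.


Approach: apply hydraulic power then efficiency conversion, P = rho*g*Q*H; P_in = P/eta.
Step 1 — hydraulic power (P = rho*g*Q*H):
  P = 1000 * 9.81 * 0.0213 * 13.0 = 2716.4 W
Step 2 — input power: P_in = P/eta = 2716.4 / 0.81 = 3350 W
Therefore the shaft input power required = 3350 W.


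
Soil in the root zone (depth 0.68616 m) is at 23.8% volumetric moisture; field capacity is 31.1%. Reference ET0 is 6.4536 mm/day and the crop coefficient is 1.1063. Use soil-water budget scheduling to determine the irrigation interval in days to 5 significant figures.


Approach: apply soil-water budget scheduling, SMD = (FC-theta)/100*depth*1000; ETc = ET0*Kc; interval = SMD/ETc.
Step 1 — soil moisture deficit:
  SMD = (31.1 - 23.8)/100 * 0.68616 * 1000 = 50.08968 mm
Step 2 — daily crop ET (ETc = ET0*Kc):
  ETc = 6.4536 * 1.1063 = 7.139618 mm/day
Step 3 — irrigation interval (SMD/ETc):
  interval = 50.08968 / 7.139618 = 7.0157 days
Therefore the irrigation interval = 7.0157 days.


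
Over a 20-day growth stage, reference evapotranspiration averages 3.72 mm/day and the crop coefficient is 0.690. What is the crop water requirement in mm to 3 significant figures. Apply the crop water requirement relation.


Approach: apply the crop water requirement relation, CWR = ET0 * Kc * days.
CWR = 3.72 * 0.690 * 20 = 51.3 mm
Therefore the crop water requirement = 51.3 mm.


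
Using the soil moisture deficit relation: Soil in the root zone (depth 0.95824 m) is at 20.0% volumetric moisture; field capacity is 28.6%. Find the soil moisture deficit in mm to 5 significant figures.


Approach: apply the soil moisture deficit relation, SMD = (FC - theta)/100 * depth * 1000.
SMD = (28.6 - 20.0)/100 * 0.95824 * 1000 = 82.409 mm
Therefore the soil moisture deficit = 82.409 mm.


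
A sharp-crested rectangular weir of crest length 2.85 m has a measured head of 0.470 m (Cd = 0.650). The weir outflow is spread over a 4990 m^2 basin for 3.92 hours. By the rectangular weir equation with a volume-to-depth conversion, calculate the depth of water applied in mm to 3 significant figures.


Approach: apply the rectangular weir equation with a volume-to-depth conversion, Q = (2/3)*Cd*L*sqrt(2g)*H^1.5; d = Q*t/A * 1000.
Step 1 — weir discharge:
  Q = (2/3)*0.650*2.85*sqrt(2*9.81)*0.470^1.5 = 1.7626 m^3/s
Step 2 — volume: V = 1.7626 * 3.92*3600 = 24874 m^3
Step 3 — depth: d = V/A * 1000 = 24874/4990 * 1000 = 4980 mm
Therefore the depth of water applied = 4980 mm.


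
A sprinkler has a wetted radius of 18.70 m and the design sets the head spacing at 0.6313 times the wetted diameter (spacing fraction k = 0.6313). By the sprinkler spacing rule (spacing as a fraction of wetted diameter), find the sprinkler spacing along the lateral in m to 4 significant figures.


Approach: apply the sprinkler spacing rule (spacing as a fraction of wetted diameter), S = k*(2*R).
S = 0.6313 * (2 * 18.70) = 23.61 m
Therefore the sprinkler spacing along the lateral = 23.61 m.


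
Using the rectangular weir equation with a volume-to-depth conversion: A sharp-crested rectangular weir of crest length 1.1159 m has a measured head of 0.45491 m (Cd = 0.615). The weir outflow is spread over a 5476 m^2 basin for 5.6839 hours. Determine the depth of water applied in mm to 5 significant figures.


Approach: apply the rectangular weir equation with a volume-to-depth conversion, Q = (2/3)*Cd*L*sqrt(2g)*H^1.5; d = Q*t/A * 1000.
Step 1 — weir discharge:
  Q = (2/3)*0.615*1.1159*sqrt(2*9.81)*0.45491^1.5 = 0.6217945 m^3/s
Step 2 — volume: V = 0.6217945 * 5.6839*3600 = 12723.18 m^3
Step 3 — depth: d = V/A * 1000 = 12723.18/5476 * 1000 = 2323.4 mm
Therefore the depth of water applied = 2323.4 mm.


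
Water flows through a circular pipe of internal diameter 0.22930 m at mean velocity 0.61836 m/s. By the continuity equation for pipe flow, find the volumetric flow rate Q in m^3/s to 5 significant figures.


Approach: apply the continuity equation for pipe flow, Q = A * v with A = pi*(D/2)^2.
A = pi*(0.22930/2)^2 = 0.04129505 m^2
Q = 0.04129505 * 0.61836 = 0.025535 m^3/s
Therefore the volumetric flow rate Q = 0.025535 m^3/s.


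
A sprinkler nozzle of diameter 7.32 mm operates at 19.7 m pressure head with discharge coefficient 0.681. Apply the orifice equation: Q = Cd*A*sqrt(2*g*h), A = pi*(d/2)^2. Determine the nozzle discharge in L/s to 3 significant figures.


A = pi*(7.32e-3/2)^2 = 4.2084e-05 m^2
Q = 0.681 * 4.2084e-05 * sqrt(2*9.81*19.7) * 1000 = 0.563 L/s
Therefore the nozzle discharge = 0.563 L/s.


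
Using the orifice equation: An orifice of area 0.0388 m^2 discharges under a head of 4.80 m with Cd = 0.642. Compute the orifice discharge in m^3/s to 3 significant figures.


Approach: apply the orifice equation, Q = Cd*A*sqrt(2*g*h).
Q = 0.642 * 0.0388 * sqrt(2*9.81*4.80) = 0.242 m^3/s
Therefore the orifice discharge = 0.242 m^3/s.


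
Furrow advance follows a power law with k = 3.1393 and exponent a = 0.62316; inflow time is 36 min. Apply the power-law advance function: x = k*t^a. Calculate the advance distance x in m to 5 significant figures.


x = 3.1393 * 36^0.62316 = 29.286 m
Therefore the advance distance x = 29.286 m.


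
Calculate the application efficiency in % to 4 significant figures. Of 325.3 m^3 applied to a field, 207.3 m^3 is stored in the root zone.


Approach: apply the application efficiency ratio, Ea = (stored/applied)*100.
Ea = (207.3/325.3)*100 = 63.73 %
Therefore the application efficiency = 63.73 %.


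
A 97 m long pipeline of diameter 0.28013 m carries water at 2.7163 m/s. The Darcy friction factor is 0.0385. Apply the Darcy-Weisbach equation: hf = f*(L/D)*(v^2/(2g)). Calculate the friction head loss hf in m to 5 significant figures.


hf = 0.0385 * (97/0.28013) * (2.7163^2 / (2*9.81))
hf = 5.0134 m
Therefore the friction head loss hf = 5.0134 m.


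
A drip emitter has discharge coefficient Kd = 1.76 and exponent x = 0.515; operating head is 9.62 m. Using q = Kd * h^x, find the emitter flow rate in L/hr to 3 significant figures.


q = 1.76 * 9.62^0.515 = 5.65 L/hr
Therefore the emitter flow rate = 5.65 L/hr.


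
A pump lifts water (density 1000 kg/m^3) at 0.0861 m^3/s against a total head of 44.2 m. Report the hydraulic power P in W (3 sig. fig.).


Approach: apply the hydraulic power relation, P = rho*g*Q*H.
P = 1000 * 9.81 * 0.0861 * 44.2 = 37300 W
Therefore the hydraulic power P = 37300 W.


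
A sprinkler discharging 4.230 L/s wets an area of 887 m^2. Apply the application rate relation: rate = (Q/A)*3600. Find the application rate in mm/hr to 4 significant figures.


rate = (4.230 / 887) * 3600 = 17.17 mm/hr
Therefore the application rate = 17.17 mm/hr.


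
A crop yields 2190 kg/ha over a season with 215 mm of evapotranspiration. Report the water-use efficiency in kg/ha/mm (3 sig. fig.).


Approach: apply the water-use efficiency ratio, WUE = yield/ET.
WUE = 2190 / 215 = 10.2 kg/ha/mm
Therefore the water-use efficiency = 10.2 kg/ha/mm.


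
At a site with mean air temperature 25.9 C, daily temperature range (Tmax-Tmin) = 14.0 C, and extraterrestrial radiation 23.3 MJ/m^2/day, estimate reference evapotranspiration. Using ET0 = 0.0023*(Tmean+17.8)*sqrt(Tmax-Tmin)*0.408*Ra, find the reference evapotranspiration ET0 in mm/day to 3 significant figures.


ET0 = 0.0023*(25.9+17.8)*sqrt(14.0)*0.408*23.3 = 3.58 mm/day
Therefore the reference evapotranspiration ET0 = 3.58 mm/day.


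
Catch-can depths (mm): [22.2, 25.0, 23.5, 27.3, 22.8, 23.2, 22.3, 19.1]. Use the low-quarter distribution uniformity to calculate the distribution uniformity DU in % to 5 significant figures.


Approach: apply the low-quarter distribution uniformity, DU = (mean of lowest quarter of readings / overall mean)*100.
sorted lowest 2 of 8: [19.1, 22.2] -> mean = 20.65000 mm
overall mean = 23.17500 mm
DU = (20.65000/23.17500)*100 = 89.105 %
Therefore the distribution uniformity DU = 89.105 %.


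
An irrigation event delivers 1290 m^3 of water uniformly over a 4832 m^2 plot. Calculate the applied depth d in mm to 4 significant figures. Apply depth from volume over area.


Approach: apply depth from volume over area, d = (V/A)*1000.
d = (1290 / 4832) * 1000 = 267.0 mm
Therefore the applied depth d = 267.0 mm.


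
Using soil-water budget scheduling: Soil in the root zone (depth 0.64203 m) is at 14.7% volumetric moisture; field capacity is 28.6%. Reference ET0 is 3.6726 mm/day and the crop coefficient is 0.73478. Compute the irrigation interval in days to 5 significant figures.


Approach: apply soil-water budget scheduling, SMD = (FC-theta)/100*depth*1000; ETc = ET0*Kc; interval = SMD/ETc.
Step 1 — soil moisture deficit:
  SMD = (28.6 - 14.7)/100 * 0.64203 * 1000 = 89.24217 mm
Step 2 — daily crop ET (ETc = ET0*Kc):
  ETc = 3.6726 * 0.73478 = 2.698553 mm/day
Step 3 — irrigation interval (SMD/ETc):
  interval = 89.24217 / 2.698553 = 33.070 days
Therefore the irrigation interval = 33.070 days.


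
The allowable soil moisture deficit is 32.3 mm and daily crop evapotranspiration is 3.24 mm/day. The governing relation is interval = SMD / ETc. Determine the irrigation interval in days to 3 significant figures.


interval = 32.3 / 3.24 = 9.97 days
Therefore the irrigation interval = 9.97 days.


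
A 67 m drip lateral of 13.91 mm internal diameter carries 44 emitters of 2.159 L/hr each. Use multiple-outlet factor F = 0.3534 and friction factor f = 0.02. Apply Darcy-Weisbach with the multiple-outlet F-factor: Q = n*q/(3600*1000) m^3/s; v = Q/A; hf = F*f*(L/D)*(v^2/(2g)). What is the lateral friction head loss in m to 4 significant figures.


Q = 44*2.159/(3600*1000) = 2.63878e-05 m^3/s
A = pi*(13.91e-3/2)^2 = 1.51965e-04 m^2, so v = Q/A = 0.173644 m/s
hf = 0.3534*0.02*(67/0.01391)*(0.173644^2/(2*9.81)) = 0.05232 m
Therefore the lateral friction head loss = 0.05232 m.


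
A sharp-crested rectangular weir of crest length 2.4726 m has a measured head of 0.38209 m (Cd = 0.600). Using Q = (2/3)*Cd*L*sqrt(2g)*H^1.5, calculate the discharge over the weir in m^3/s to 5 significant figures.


Q = (2/3)*0.600*2.4726*sqrt(2*9.81)*0.38209^1.5 = 1.0347 m^3/s
Therefore the discharge over the weir = 1.0347 m^3/s.


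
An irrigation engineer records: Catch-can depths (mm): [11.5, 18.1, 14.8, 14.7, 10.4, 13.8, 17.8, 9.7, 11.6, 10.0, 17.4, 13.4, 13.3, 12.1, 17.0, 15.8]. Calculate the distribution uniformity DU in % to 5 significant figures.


Approach: apply the low-quarter distribution uniformity, DU = (mean of lowest quarter of readings / overall mean)*100.
sorted lowest 4 of 16: [9.7, 10.0, 10.4, 11.5] -> mean = 10.40000 mm
overall mean = 13.83750 mm
DU = (10.40000/13.83750)*100 = 75.158 %
Therefore the distribution uniformity DU = 75.158 %.


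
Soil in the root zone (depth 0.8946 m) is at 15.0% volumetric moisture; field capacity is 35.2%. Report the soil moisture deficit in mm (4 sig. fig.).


Approach: apply the soil moisture deficit relation, SMD = (FC - theta)/100 * depth * 1000.
SMD = (35.2 - 15.0)/100 * 0.8946 * 1000 = 180.7 mm
Therefore the soil moisture deficit = 180.7 mm.


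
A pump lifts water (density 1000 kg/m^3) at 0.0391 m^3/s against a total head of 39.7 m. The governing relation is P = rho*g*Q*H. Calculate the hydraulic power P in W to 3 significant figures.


P = 1000 * 9.81 * 0.0391 * 39.7 = 15200 W
Therefore the hydraulic power P = 15200 W.


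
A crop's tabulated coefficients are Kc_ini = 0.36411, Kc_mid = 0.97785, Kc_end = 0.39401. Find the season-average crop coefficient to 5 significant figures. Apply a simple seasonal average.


Approach: apply a simple seasonal average, Kc_avg = (Kc_ini + Kc_mid + Kc_end)/3.
Kc_avg = (0.36411 + 0.97785 + 0.39401)/3 = 0.57866
Therefore the season-average crop coefficient = 0.57866.


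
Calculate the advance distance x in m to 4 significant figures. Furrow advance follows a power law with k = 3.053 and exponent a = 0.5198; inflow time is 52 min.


Approach: apply the power-law advance function, x = k*t^a.
x = 3.053 * 52^0.5198 = 23.81 m
Therefore the advance distance x = 23.81 m.


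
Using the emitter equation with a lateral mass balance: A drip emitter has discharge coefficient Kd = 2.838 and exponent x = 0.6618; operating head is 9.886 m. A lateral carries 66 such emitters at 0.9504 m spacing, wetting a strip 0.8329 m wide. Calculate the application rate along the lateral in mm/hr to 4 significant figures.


Approach: apply the emitter equation with a lateral mass balance, q = Kd*h^x; Q = n*q; rate = Q/(n*spacing*width).
Step 1 — single emitter flow (q = Kd*h^x):
  q = 2.838 * 9.886^0.6618 = 12.9276 L/hr
Step 2 — total lateral flow: Q = 66 * 12.9276 = 853.220 L/hr
Step 3 — wetted area: A = 66 * 0.9504 * 0.8329 = 52.2448 m^2
Step 4 — application rate: Q/A = 853.220/52.2448 = 16.33 mm/hr
Therefore the application rate along the lateral = 16.33 mm/hr.


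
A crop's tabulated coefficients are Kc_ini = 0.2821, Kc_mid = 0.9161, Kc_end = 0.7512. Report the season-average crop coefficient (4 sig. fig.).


Approach: apply a simple seasonal average, Kc_avg = (Kc_ini + Kc_mid + Kc_end)/3.
Kc_avg = (0.2821 + 0.9161 + 0.7512)/3 = 0.6498
Therefore the season-average crop coefficient = 0.6498.


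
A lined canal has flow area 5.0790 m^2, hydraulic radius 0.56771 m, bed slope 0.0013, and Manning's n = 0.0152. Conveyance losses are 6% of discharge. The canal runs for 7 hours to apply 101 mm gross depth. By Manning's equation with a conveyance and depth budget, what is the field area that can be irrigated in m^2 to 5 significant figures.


Approach: apply Manning's equation with a conveyance and depth budget, Q = (1/n)*A*R^(2/3)*S^(1/2); Q_field = Q*(1-loss); Area = Q_field*t/(d/1000).
Step 1 — canal discharge (Manning's equation):
  Q = (1/0.0152) * 5.0790 * 0.56771^(2/3) * 0.0013^(1/2) = 8.260202 m^3/s
Step 2 — delivered flow: Q_field = 8.260202*(1 - 6/100) = 7.764590 m^3/s
Step 3 — volume delivered: V = 7.764590 * 7*3600 = 195667.7 m^3
Step 4 — area served: A = V / (depth/1000) = 195667.7 / 0.101 = 1937300 m^2
Therefore the field area that can be irrigated = 1937300 m^2.
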